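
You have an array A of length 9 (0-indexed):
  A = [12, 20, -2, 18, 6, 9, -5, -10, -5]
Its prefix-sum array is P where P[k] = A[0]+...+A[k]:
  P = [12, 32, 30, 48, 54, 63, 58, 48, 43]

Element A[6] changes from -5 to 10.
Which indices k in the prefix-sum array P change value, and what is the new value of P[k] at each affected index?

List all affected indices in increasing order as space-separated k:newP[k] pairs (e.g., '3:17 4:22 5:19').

Answer: 6:73 7:63 8:58

Derivation:
P[k] = A[0] + ... + A[k]
P[k] includes A[6] iff k >= 6
Affected indices: 6, 7, ..., 8; delta = 15
  P[6]: 58 + 15 = 73
  P[7]: 48 + 15 = 63
  P[8]: 43 + 15 = 58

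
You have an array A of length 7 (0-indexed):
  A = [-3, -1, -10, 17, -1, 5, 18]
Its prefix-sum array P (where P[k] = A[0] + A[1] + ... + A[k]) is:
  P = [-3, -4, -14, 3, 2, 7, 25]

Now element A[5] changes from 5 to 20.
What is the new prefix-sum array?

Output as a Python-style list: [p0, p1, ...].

Change: A[5] 5 -> 20, delta = 15
P[k] for k < 5: unchanged (A[5] not included)
P[k] for k >= 5: shift by delta = 15
  P[0] = -3 + 0 = -3
  P[1] = -4 + 0 = -4
  P[2] = -14 + 0 = -14
  P[3] = 3 + 0 = 3
  P[4] = 2 + 0 = 2
  P[5] = 7 + 15 = 22
  P[6] = 25 + 15 = 40

Answer: [-3, -4, -14, 3, 2, 22, 40]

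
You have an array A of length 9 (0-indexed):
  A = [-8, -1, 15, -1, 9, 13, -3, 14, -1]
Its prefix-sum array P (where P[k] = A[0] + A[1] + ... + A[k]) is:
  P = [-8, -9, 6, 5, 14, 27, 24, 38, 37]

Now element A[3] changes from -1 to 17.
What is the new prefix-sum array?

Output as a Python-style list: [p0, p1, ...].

Change: A[3] -1 -> 17, delta = 18
P[k] for k < 3: unchanged (A[3] not included)
P[k] for k >= 3: shift by delta = 18
  P[0] = -8 + 0 = -8
  P[1] = -9 + 0 = -9
  P[2] = 6 + 0 = 6
  P[3] = 5 + 18 = 23
  P[4] = 14 + 18 = 32
  P[5] = 27 + 18 = 45
  P[6] = 24 + 18 = 42
  P[7] = 38 + 18 = 56
  P[8] = 37 + 18 = 55

Answer: [-8, -9, 6, 23, 32, 45, 42, 56, 55]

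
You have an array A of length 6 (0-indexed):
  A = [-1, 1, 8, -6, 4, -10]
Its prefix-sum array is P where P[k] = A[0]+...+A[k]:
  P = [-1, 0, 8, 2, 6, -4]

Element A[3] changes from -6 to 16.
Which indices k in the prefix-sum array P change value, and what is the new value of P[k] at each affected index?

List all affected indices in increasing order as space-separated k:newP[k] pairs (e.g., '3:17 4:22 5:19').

Answer: 3:24 4:28 5:18

Derivation:
P[k] = A[0] + ... + A[k]
P[k] includes A[3] iff k >= 3
Affected indices: 3, 4, ..., 5; delta = 22
  P[3]: 2 + 22 = 24
  P[4]: 6 + 22 = 28
  P[5]: -4 + 22 = 18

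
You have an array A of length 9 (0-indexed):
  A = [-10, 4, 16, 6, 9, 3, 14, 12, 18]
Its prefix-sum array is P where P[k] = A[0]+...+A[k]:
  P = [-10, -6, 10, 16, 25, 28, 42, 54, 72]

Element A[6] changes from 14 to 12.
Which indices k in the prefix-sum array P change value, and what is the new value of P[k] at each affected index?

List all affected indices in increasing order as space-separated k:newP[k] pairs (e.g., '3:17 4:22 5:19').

P[k] = A[0] + ... + A[k]
P[k] includes A[6] iff k >= 6
Affected indices: 6, 7, ..., 8; delta = -2
  P[6]: 42 + -2 = 40
  P[7]: 54 + -2 = 52
  P[8]: 72 + -2 = 70

Answer: 6:40 7:52 8:70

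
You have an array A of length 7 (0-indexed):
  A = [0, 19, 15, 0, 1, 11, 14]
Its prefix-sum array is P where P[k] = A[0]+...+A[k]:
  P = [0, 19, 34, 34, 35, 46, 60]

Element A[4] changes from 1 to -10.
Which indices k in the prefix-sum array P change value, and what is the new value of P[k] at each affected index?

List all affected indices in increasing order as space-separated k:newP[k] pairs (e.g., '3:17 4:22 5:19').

P[k] = A[0] + ... + A[k]
P[k] includes A[4] iff k >= 4
Affected indices: 4, 5, ..., 6; delta = -11
  P[4]: 35 + -11 = 24
  P[5]: 46 + -11 = 35
  P[6]: 60 + -11 = 49

Answer: 4:24 5:35 6:49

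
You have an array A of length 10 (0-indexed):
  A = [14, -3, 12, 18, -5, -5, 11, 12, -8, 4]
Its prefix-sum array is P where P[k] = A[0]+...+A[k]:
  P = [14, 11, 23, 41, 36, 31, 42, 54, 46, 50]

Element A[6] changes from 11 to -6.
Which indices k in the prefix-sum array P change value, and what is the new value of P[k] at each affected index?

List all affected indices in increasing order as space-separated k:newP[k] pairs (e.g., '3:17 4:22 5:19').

P[k] = A[0] + ... + A[k]
P[k] includes A[6] iff k >= 6
Affected indices: 6, 7, ..., 9; delta = -17
  P[6]: 42 + -17 = 25
  P[7]: 54 + -17 = 37
  P[8]: 46 + -17 = 29
  P[9]: 50 + -17 = 33

Answer: 6:25 7:37 8:29 9:33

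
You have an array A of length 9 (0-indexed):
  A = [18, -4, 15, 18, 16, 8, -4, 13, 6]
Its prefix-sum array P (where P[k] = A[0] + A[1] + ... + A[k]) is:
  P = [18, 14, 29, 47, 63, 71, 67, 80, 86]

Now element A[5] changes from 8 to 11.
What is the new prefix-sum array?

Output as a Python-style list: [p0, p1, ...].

Answer: [18, 14, 29, 47, 63, 74, 70, 83, 89]

Derivation:
Change: A[5] 8 -> 11, delta = 3
P[k] for k < 5: unchanged (A[5] not included)
P[k] for k >= 5: shift by delta = 3
  P[0] = 18 + 0 = 18
  P[1] = 14 + 0 = 14
  P[2] = 29 + 0 = 29
  P[3] = 47 + 0 = 47
  P[4] = 63 + 0 = 63
  P[5] = 71 + 3 = 74
  P[6] = 67 + 3 = 70
  P[7] = 80 + 3 = 83
  P[8] = 86 + 3 = 89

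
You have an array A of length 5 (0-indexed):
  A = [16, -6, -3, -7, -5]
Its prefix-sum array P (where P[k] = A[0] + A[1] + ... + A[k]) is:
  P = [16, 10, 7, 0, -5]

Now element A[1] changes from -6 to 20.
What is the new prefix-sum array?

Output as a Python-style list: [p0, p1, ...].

Change: A[1] -6 -> 20, delta = 26
P[k] for k < 1: unchanged (A[1] not included)
P[k] for k >= 1: shift by delta = 26
  P[0] = 16 + 0 = 16
  P[1] = 10 + 26 = 36
  P[2] = 7 + 26 = 33
  P[3] = 0 + 26 = 26
  P[4] = -5 + 26 = 21

Answer: [16, 36, 33, 26, 21]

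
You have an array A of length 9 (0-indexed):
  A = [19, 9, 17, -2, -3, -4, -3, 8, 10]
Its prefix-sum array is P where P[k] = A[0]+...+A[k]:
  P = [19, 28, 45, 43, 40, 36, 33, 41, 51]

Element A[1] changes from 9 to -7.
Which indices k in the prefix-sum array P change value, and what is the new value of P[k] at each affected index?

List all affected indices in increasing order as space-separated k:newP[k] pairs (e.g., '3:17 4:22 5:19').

P[k] = A[0] + ... + A[k]
P[k] includes A[1] iff k >= 1
Affected indices: 1, 2, ..., 8; delta = -16
  P[1]: 28 + -16 = 12
  P[2]: 45 + -16 = 29
  P[3]: 43 + -16 = 27
  P[4]: 40 + -16 = 24
  P[5]: 36 + -16 = 20
  P[6]: 33 + -16 = 17
  P[7]: 41 + -16 = 25
  P[8]: 51 + -16 = 35

Answer: 1:12 2:29 3:27 4:24 5:20 6:17 7:25 8:35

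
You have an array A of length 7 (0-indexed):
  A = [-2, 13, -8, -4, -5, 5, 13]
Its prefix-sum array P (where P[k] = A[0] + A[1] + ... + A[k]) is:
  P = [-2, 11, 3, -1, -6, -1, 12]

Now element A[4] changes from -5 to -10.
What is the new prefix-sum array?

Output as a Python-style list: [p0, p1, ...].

Change: A[4] -5 -> -10, delta = -5
P[k] for k < 4: unchanged (A[4] not included)
P[k] for k >= 4: shift by delta = -5
  P[0] = -2 + 0 = -2
  P[1] = 11 + 0 = 11
  P[2] = 3 + 0 = 3
  P[3] = -1 + 0 = -1
  P[4] = -6 + -5 = -11
  P[5] = -1 + -5 = -6
  P[6] = 12 + -5 = 7

Answer: [-2, 11, 3, -1, -11, -6, 7]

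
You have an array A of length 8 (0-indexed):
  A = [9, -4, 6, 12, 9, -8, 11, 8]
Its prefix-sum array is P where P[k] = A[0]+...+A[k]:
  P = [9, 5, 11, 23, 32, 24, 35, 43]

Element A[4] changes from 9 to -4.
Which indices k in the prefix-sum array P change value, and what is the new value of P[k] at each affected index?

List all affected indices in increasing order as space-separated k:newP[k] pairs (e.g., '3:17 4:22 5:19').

P[k] = A[0] + ... + A[k]
P[k] includes A[4] iff k >= 4
Affected indices: 4, 5, ..., 7; delta = -13
  P[4]: 32 + -13 = 19
  P[5]: 24 + -13 = 11
  P[6]: 35 + -13 = 22
  P[7]: 43 + -13 = 30

Answer: 4:19 5:11 6:22 7:30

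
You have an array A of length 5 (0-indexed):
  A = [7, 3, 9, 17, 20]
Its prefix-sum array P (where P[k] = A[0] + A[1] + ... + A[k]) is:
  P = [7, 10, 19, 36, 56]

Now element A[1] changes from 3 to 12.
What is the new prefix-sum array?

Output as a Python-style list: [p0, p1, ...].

Answer: [7, 19, 28, 45, 65]

Derivation:
Change: A[1] 3 -> 12, delta = 9
P[k] for k < 1: unchanged (A[1] not included)
P[k] for k >= 1: shift by delta = 9
  P[0] = 7 + 0 = 7
  P[1] = 10 + 9 = 19
  P[2] = 19 + 9 = 28
  P[3] = 36 + 9 = 45
  P[4] = 56 + 9 = 65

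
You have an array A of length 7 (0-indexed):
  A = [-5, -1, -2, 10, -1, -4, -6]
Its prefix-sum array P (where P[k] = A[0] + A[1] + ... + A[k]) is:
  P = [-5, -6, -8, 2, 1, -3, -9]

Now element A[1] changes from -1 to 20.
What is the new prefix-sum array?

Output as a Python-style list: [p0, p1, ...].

Change: A[1] -1 -> 20, delta = 21
P[k] for k < 1: unchanged (A[1] not included)
P[k] for k >= 1: shift by delta = 21
  P[0] = -5 + 0 = -5
  P[1] = -6 + 21 = 15
  P[2] = -8 + 21 = 13
  P[3] = 2 + 21 = 23
  P[4] = 1 + 21 = 22
  P[5] = -3 + 21 = 18
  P[6] = -9 + 21 = 12

Answer: [-5, 15, 13, 23, 22, 18, 12]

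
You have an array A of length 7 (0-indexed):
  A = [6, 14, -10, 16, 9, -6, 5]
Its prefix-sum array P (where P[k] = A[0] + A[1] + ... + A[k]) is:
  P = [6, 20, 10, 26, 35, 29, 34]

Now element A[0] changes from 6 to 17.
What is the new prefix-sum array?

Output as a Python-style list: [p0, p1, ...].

Answer: [17, 31, 21, 37, 46, 40, 45]

Derivation:
Change: A[0] 6 -> 17, delta = 11
P[k] for k < 0: unchanged (A[0] not included)
P[k] for k >= 0: shift by delta = 11
  P[0] = 6 + 11 = 17
  P[1] = 20 + 11 = 31
  P[2] = 10 + 11 = 21
  P[3] = 26 + 11 = 37
  P[4] = 35 + 11 = 46
  P[5] = 29 + 11 = 40
  P[6] = 34 + 11 = 45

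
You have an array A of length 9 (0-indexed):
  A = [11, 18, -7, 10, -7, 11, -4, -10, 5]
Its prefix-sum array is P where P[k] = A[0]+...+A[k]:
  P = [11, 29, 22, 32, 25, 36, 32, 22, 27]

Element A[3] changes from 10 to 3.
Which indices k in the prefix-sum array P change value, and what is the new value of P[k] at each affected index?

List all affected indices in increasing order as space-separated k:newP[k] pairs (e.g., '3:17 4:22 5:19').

Answer: 3:25 4:18 5:29 6:25 7:15 8:20

Derivation:
P[k] = A[0] + ... + A[k]
P[k] includes A[3] iff k >= 3
Affected indices: 3, 4, ..., 8; delta = -7
  P[3]: 32 + -7 = 25
  P[4]: 25 + -7 = 18
  P[5]: 36 + -7 = 29
  P[6]: 32 + -7 = 25
  P[7]: 22 + -7 = 15
  P[8]: 27 + -7 = 20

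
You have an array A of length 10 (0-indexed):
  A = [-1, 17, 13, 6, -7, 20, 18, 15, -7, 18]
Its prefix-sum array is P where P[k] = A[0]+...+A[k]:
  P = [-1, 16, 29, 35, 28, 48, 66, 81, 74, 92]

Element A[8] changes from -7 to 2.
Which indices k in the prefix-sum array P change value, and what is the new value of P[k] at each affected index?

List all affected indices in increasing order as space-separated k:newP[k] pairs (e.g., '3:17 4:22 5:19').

Answer: 8:83 9:101

Derivation:
P[k] = A[0] + ... + A[k]
P[k] includes A[8] iff k >= 8
Affected indices: 8, 9, ..., 9; delta = 9
  P[8]: 74 + 9 = 83
  P[9]: 92 + 9 = 101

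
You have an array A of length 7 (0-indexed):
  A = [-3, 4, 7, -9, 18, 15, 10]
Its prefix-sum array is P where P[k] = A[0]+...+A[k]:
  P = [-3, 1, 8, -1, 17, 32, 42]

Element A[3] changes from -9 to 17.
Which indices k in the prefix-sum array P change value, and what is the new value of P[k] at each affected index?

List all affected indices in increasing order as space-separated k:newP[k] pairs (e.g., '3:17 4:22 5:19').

P[k] = A[0] + ... + A[k]
P[k] includes A[3] iff k >= 3
Affected indices: 3, 4, ..., 6; delta = 26
  P[3]: -1 + 26 = 25
  P[4]: 17 + 26 = 43
  P[5]: 32 + 26 = 58
  P[6]: 42 + 26 = 68

Answer: 3:25 4:43 5:58 6:68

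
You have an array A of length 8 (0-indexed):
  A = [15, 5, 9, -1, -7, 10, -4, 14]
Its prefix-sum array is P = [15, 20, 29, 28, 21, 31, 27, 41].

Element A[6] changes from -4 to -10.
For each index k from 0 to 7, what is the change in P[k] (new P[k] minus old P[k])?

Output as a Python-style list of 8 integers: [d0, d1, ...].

Answer: [0, 0, 0, 0, 0, 0, -6, -6]

Derivation:
Element change: A[6] -4 -> -10, delta = -6
For k < 6: P[k] unchanged, delta_P[k] = 0
For k >= 6: P[k] shifts by exactly -6
Delta array: [0, 0, 0, 0, 0, 0, -6, -6]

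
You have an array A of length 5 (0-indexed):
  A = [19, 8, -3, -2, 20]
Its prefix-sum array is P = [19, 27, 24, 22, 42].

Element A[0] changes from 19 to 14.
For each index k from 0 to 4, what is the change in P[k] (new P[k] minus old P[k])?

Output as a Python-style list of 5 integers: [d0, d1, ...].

Element change: A[0] 19 -> 14, delta = -5
For k < 0: P[k] unchanged, delta_P[k] = 0
For k >= 0: P[k] shifts by exactly -5
Delta array: [-5, -5, -5, -5, -5]

Answer: [-5, -5, -5, -5, -5]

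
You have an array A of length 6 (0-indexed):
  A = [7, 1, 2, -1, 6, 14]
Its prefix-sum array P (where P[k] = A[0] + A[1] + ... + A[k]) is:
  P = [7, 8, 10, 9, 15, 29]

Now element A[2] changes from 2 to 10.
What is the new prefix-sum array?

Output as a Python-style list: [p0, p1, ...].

Change: A[2] 2 -> 10, delta = 8
P[k] for k < 2: unchanged (A[2] not included)
P[k] for k >= 2: shift by delta = 8
  P[0] = 7 + 0 = 7
  P[1] = 8 + 0 = 8
  P[2] = 10 + 8 = 18
  P[3] = 9 + 8 = 17
  P[4] = 15 + 8 = 23
  P[5] = 29 + 8 = 37

Answer: [7, 8, 18, 17, 23, 37]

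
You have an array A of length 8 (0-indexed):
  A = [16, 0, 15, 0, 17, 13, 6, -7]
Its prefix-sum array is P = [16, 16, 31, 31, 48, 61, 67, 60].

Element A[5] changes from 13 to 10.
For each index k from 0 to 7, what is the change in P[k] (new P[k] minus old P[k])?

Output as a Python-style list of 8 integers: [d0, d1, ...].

Element change: A[5] 13 -> 10, delta = -3
For k < 5: P[k] unchanged, delta_P[k] = 0
For k >= 5: P[k] shifts by exactly -3
Delta array: [0, 0, 0, 0, 0, -3, -3, -3]

Answer: [0, 0, 0, 0, 0, -3, -3, -3]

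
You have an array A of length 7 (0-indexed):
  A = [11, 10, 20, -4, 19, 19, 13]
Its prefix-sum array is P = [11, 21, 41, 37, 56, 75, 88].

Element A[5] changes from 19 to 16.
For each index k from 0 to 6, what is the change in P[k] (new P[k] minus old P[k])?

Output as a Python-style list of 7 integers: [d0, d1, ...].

Element change: A[5] 19 -> 16, delta = -3
For k < 5: P[k] unchanged, delta_P[k] = 0
For k >= 5: P[k] shifts by exactly -3
Delta array: [0, 0, 0, 0, 0, -3, -3]

Answer: [0, 0, 0, 0, 0, -3, -3]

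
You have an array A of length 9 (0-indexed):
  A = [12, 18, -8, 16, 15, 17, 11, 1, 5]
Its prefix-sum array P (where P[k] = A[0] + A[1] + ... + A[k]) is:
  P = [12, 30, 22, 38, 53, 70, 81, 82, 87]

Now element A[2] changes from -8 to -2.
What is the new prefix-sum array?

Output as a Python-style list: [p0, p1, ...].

Answer: [12, 30, 28, 44, 59, 76, 87, 88, 93]

Derivation:
Change: A[2] -8 -> -2, delta = 6
P[k] for k < 2: unchanged (A[2] not included)
P[k] for k >= 2: shift by delta = 6
  P[0] = 12 + 0 = 12
  P[1] = 30 + 0 = 30
  P[2] = 22 + 6 = 28
  P[3] = 38 + 6 = 44
  P[4] = 53 + 6 = 59
  P[5] = 70 + 6 = 76
  P[6] = 81 + 6 = 87
  P[7] = 82 + 6 = 88
  P[8] = 87 + 6 = 93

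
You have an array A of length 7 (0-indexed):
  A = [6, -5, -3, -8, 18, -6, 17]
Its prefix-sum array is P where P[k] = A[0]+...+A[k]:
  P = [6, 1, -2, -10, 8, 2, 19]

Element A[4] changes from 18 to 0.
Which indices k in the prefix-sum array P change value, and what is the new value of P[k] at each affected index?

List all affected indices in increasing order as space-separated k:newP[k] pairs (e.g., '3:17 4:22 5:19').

P[k] = A[0] + ... + A[k]
P[k] includes A[4] iff k >= 4
Affected indices: 4, 5, ..., 6; delta = -18
  P[4]: 8 + -18 = -10
  P[5]: 2 + -18 = -16
  P[6]: 19 + -18 = 1

Answer: 4:-10 5:-16 6:1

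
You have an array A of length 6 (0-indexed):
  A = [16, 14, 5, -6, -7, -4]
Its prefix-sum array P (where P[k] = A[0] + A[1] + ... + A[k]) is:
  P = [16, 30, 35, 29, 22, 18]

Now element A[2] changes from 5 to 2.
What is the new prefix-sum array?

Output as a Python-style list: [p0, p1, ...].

Change: A[2] 5 -> 2, delta = -3
P[k] for k < 2: unchanged (A[2] not included)
P[k] for k >= 2: shift by delta = -3
  P[0] = 16 + 0 = 16
  P[1] = 30 + 0 = 30
  P[2] = 35 + -3 = 32
  P[3] = 29 + -3 = 26
  P[4] = 22 + -3 = 19
  P[5] = 18 + -3 = 15

Answer: [16, 30, 32, 26, 19, 15]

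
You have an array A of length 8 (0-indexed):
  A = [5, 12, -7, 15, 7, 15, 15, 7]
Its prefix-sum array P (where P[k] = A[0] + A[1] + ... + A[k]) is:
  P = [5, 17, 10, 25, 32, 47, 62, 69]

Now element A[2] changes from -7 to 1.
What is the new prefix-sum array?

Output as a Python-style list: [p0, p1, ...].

Change: A[2] -7 -> 1, delta = 8
P[k] for k < 2: unchanged (A[2] not included)
P[k] for k >= 2: shift by delta = 8
  P[0] = 5 + 0 = 5
  P[1] = 17 + 0 = 17
  P[2] = 10 + 8 = 18
  P[3] = 25 + 8 = 33
  P[4] = 32 + 8 = 40
  P[5] = 47 + 8 = 55
  P[6] = 62 + 8 = 70
  P[7] = 69 + 8 = 77

Answer: [5, 17, 18, 33, 40, 55, 70, 77]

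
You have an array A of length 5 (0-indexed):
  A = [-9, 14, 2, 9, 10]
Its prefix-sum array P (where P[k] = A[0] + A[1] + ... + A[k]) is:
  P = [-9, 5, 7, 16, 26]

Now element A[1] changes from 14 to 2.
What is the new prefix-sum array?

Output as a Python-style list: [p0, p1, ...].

Change: A[1] 14 -> 2, delta = -12
P[k] for k < 1: unchanged (A[1] not included)
P[k] for k >= 1: shift by delta = -12
  P[0] = -9 + 0 = -9
  P[1] = 5 + -12 = -7
  P[2] = 7 + -12 = -5
  P[3] = 16 + -12 = 4
  P[4] = 26 + -12 = 14

Answer: [-9, -7, -5, 4, 14]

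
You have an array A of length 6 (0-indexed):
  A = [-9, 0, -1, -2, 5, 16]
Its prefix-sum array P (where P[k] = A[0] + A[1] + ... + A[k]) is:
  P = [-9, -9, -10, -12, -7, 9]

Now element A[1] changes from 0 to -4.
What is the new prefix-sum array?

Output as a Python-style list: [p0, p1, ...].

Change: A[1] 0 -> -4, delta = -4
P[k] for k < 1: unchanged (A[1] not included)
P[k] for k >= 1: shift by delta = -4
  P[0] = -9 + 0 = -9
  P[1] = -9 + -4 = -13
  P[2] = -10 + -4 = -14
  P[3] = -12 + -4 = -16
  P[4] = -7 + -4 = -11
  P[5] = 9 + -4 = 5

Answer: [-9, -13, -14, -16, -11, 5]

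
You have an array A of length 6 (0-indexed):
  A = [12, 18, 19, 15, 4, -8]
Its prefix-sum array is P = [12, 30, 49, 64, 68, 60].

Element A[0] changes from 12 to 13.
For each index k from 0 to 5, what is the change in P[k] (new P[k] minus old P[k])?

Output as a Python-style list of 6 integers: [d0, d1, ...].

Answer: [1, 1, 1, 1, 1, 1]

Derivation:
Element change: A[0] 12 -> 13, delta = 1
For k < 0: P[k] unchanged, delta_P[k] = 0
For k >= 0: P[k] shifts by exactly 1
Delta array: [1, 1, 1, 1, 1, 1]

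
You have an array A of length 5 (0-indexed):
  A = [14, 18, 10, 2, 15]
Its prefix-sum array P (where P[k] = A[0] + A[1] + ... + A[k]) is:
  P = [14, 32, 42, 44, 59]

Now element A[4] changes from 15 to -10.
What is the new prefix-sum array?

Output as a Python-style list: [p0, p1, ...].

Change: A[4] 15 -> -10, delta = -25
P[k] for k < 4: unchanged (A[4] not included)
P[k] for k >= 4: shift by delta = -25
  P[0] = 14 + 0 = 14
  P[1] = 32 + 0 = 32
  P[2] = 42 + 0 = 42
  P[3] = 44 + 0 = 44
  P[4] = 59 + -25 = 34

Answer: [14, 32, 42, 44, 34]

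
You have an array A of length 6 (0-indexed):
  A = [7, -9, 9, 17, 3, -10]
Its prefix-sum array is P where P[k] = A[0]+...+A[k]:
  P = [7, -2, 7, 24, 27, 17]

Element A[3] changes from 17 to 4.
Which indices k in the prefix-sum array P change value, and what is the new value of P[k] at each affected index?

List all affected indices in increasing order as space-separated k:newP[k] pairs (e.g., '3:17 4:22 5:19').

P[k] = A[0] + ... + A[k]
P[k] includes A[3] iff k >= 3
Affected indices: 3, 4, ..., 5; delta = -13
  P[3]: 24 + -13 = 11
  P[4]: 27 + -13 = 14
  P[5]: 17 + -13 = 4

Answer: 3:11 4:14 5:4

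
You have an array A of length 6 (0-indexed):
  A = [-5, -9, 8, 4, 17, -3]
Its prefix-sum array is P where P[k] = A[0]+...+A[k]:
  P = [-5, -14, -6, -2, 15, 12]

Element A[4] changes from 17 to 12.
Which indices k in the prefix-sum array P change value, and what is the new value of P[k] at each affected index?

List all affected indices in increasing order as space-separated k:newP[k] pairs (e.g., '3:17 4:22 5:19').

P[k] = A[0] + ... + A[k]
P[k] includes A[4] iff k >= 4
Affected indices: 4, 5, ..., 5; delta = -5
  P[4]: 15 + -5 = 10
  P[5]: 12 + -5 = 7

Answer: 4:10 5:7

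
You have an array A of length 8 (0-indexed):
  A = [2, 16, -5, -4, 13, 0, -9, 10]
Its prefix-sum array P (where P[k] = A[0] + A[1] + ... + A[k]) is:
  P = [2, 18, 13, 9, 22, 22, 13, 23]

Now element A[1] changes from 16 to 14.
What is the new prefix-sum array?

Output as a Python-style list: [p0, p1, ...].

Change: A[1] 16 -> 14, delta = -2
P[k] for k < 1: unchanged (A[1] not included)
P[k] for k >= 1: shift by delta = -2
  P[0] = 2 + 0 = 2
  P[1] = 18 + -2 = 16
  P[2] = 13 + -2 = 11
  P[3] = 9 + -2 = 7
  P[4] = 22 + -2 = 20
  P[5] = 22 + -2 = 20
  P[6] = 13 + -2 = 11
  P[7] = 23 + -2 = 21

Answer: [2, 16, 11, 7, 20, 20, 11, 21]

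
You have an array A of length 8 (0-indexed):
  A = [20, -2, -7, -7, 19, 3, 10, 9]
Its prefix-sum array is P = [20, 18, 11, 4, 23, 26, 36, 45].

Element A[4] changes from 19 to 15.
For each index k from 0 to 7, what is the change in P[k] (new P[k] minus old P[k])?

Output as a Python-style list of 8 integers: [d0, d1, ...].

Answer: [0, 0, 0, 0, -4, -4, -4, -4]

Derivation:
Element change: A[4] 19 -> 15, delta = -4
For k < 4: P[k] unchanged, delta_P[k] = 0
For k >= 4: P[k] shifts by exactly -4
Delta array: [0, 0, 0, 0, -4, -4, -4, -4]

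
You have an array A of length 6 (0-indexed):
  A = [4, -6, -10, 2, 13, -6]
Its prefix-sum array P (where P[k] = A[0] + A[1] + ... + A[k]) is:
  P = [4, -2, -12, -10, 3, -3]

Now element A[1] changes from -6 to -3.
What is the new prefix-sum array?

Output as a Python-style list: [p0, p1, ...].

Answer: [4, 1, -9, -7, 6, 0]

Derivation:
Change: A[1] -6 -> -3, delta = 3
P[k] for k < 1: unchanged (A[1] not included)
P[k] for k >= 1: shift by delta = 3
  P[0] = 4 + 0 = 4
  P[1] = -2 + 3 = 1
  P[2] = -12 + 3 = -9
  P[3] = -10 + 3 = -7
  P[4] = 3 + 3 = 6
  P[5] = -3 + 3 = 0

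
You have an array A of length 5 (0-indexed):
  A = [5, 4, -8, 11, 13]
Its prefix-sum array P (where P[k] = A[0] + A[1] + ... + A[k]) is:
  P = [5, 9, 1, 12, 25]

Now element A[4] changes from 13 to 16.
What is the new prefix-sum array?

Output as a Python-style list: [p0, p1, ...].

Change: A[4] 13 -> 16, delta = 3
P[k] for k < 4: unchanged (A[4] not included)
P[k] for k >= 4: shift by delta = 3
  P[0] = 5 + 0 = 5
  P[1] = 9 + 0 = 9
  P[2] = 1 + 0 = 1
  P[3] = 12 + 0 = 12
  P[4] = 25 + 3 = 28

Answer: [5, 9, 1, 12, 28]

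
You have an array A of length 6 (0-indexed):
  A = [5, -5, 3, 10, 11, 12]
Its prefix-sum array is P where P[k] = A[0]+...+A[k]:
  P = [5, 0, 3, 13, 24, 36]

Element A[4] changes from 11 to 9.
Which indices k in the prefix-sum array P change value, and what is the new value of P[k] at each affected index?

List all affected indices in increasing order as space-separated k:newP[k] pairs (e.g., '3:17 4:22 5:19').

Answer: 4:22 5:34

Derivation:
P[k] = A[0] + ... + A[k]
P[k] includes A[4] iff k >= 4
Affected indices: 4, 5, ..., 5; delta = -2
  P[4]: 24 + -2 = 22
  P[5]: 36 + -2 = 34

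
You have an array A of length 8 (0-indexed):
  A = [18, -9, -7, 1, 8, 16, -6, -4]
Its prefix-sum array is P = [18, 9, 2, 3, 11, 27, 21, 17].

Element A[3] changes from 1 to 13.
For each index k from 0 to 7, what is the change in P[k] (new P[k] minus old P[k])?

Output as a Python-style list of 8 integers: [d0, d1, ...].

Answer: [0, 0, 0, 12, 12, 12, 12, 12]

Derivation:
Element change: A[3] 1 -> 13, delta = 12
For k < 3: P[k] unchanged, delta_P[k] = 0
For k >= 3: P[k] shifts by exactly 12
Delta array: [0, 0, 0, 12, 12, 12, 12, 12]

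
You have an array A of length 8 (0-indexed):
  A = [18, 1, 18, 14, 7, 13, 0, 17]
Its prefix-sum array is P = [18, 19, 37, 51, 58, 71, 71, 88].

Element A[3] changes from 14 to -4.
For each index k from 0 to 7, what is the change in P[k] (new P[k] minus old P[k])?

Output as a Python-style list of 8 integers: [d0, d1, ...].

Answer: [0, 0, 0, -18, -18, -18, -18, -18]

Derivation:
Element change: A[3] 14 -> -4, delta = -18
For k < 3: P[k] unchanged, delta_P[k] = 0
For k >= 3: P[k] shifts by exactly -18
Delta array: [0, 0, 0, -18, -18, -18, -18, -18]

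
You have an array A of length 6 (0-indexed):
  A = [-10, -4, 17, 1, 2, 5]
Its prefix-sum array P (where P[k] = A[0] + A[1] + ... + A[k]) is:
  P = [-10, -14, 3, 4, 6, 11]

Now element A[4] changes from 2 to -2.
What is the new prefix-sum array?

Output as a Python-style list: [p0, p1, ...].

Answer: [-10, -14, 3, 4, 2, 7]

Derivation:
Change: A[4] 2 -> -2, delta = -4
P[k] for k < 4: unchanged (A[4] not included)
P[k] for k >= 4: shift by delta = -4
  P[0] = -10 + 0 = -10
  P[1] = -14 + 0 = -14
  P[2] = 3 + 0 = 3
  P[3] = 4 + 0 = 4
  P[4] = 6 + -4 = 2
  P[5] = 11 + -4 = 7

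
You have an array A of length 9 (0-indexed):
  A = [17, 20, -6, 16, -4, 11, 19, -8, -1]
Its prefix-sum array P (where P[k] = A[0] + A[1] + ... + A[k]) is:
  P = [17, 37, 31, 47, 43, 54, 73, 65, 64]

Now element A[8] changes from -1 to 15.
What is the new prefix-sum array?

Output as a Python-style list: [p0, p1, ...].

Answer: [17, 37, 31, 47, 43, 54, 73, 65, 80]

Derivation:
Change: A[8] -1 -> 15, delta = 16
P[k] for k < 8: unchanged (A[8] not included)
P[k] for k >= 8: shift by delta = 16
  P[0] = 17 + 0 = 17
  P[1] = 37 + 0 = 37
  P[2] = 31 + 0 = 31
  P[3] = 47 + 0 = 47
  P[4] = 43 + 0 = 43
  P[5] = 54 + 0 = 54
  P[6] = 73 + 0 = 73
  P[7] = 65 + 0 = 65
  P[8] = 64 + 16 = 80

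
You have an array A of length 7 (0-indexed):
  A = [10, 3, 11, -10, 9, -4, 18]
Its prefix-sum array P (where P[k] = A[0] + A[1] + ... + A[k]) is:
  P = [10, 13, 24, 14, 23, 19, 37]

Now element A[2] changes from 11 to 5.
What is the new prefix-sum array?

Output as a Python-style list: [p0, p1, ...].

Answer: [10, 13, 18, 8, 17, 13, 31]

Derivation:
Change: A[2] 11 -> 5, delta = -6
P[k] for k < 2: unchanged (A[2] not included)
P[k] for k >= 2: shift by delta = -6
  P[0] = 10 + 0 = 10
  P[1] = 13 + 0 = 13
  P[2] = 24 + -6 = 18
  P[3] = 14 + -6 = 8
  P[4] = 23 + -6 = 17
  P[5] = 19 + -6 = 13
  P[6] = 37 + -6 = 31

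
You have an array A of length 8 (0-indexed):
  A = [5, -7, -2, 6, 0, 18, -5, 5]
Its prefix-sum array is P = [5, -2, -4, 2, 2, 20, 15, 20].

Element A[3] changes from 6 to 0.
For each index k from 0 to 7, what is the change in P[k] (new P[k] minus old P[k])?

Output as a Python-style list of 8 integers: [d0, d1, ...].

Answer: [0, 0, 0, -6, -6, -6, -6, -6]

Derivation:
Element change: A[3] 6 -> 0, delta = -6
For k < 3: P[k] unchanged, delta_P[k] = 0
For k >= 3: P[k] shifts by exactly -6
Delta array: [0, 0, 0, -6, -6, -6, -6, -6]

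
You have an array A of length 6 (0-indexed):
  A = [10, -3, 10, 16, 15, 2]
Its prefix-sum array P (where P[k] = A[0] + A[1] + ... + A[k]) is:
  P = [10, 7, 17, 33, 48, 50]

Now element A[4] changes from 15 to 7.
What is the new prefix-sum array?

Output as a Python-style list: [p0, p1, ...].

Change: A[4] 15 -> 7, delta = -8
P[k] for k < 4: unchanged (A[4] not included)
P[k] for k >= 4: shift by delta = -8
  P[0] = 10 + 0 = 10
  P[1] = 7 + 0 = 7
  P[2] = 17 + 0 = 17
  P[3] = 33 + 0 = 33
  P[4] = 48 + -8 = 40
  P[5] = 50 + -8 = 42

Answer: [10, 7, 17, 33, 40, 42]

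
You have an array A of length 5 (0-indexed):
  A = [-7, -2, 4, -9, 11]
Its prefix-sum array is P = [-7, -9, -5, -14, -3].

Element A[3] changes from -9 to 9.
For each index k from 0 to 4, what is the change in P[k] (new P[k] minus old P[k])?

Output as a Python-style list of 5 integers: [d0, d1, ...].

Answer: [0, 0, 0, 18, 18]

Derivation:
Element change: A[3] -9 -> 9, delta = 18
For k < 3: P[k] unchanged, delta_P[k] = 0
For k >= 3: P[k] shifts by exactly 18
Delta array: [0, 0, 0, 18, 18]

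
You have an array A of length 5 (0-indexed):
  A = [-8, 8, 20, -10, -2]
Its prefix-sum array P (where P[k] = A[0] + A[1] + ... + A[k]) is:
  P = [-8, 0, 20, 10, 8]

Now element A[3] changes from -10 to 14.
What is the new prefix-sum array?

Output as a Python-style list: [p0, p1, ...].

Answer: [-8, 0, 20, 34, 32]

Derivation:
Change: A[3] -10 -> 14, delta = 24
P[k] for k < 3: unchanged (A[3] not included)
P[k] for k >= 3: shift by delta = 24
  P[0] = -8 + 0 = -8
  P[1] = 0 + 0 = 0
  P[2] = 20 + 0 = 20
  P[3] = 10 + 24 = 34
  P[4] = 8 + 24 = 32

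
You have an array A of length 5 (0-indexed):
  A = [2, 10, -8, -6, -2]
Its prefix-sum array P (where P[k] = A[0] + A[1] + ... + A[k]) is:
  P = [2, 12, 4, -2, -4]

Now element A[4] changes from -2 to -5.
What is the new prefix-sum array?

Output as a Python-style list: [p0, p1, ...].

Change: A[4] -2 -> -5, delta = -3
P[k] for k < 4: unchanged (A[4] not included)
P[k] for k >= 4: shift by delta = -3
  P[0] = 2 + 0 = 2
  P[1] = 12 + 0 = 12
  P[2] = 4 + 0 = 4
  P[3] = -2 + 0 = -2
  P[4] = -4 + -3 = -7

Answer: [2, 12, 4, -2, -7]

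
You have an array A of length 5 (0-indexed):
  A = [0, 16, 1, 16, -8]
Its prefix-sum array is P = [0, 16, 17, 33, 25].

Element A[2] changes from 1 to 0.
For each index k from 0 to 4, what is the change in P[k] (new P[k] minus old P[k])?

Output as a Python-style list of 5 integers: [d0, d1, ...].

Element change: A[2] 1 -> 0, delta = -1
For k < 2: P[k] unchanged, delta_P[k] = 0
For k >= 2: P[k] shifts by exactly -1
Delta array: [0, 0, -1, -1, -1]

Answer: [0, 0, -1, -1, -1]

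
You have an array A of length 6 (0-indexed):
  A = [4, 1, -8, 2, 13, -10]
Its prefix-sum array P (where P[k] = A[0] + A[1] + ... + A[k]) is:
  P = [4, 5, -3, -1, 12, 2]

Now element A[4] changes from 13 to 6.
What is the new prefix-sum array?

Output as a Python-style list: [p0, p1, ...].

Change: A[4] 13 -> 6, delta = -7
P[k] for k < 4: unchanged (A[4] not included)
P[k] for k >= 4: shift by delta = -7
  P[0] = 4 + 0 = 4
  P[1] = 5 + 0 = 5
  P[2] = -3 + 0 = -3
  P[3] = -1 + 0 = -1
  P[4] = 12 + -7 = 5
  P[5] = 2 + -7 = -5

Answer: [4, 5, -3, -1, 5, -5]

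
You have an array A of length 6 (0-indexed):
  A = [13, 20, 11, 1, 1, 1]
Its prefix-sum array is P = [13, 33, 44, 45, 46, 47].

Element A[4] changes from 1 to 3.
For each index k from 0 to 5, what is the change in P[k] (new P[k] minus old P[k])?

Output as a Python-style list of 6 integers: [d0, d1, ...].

Answer: [0, 0, 0, 0, 2, 2]

Derivation:
Element change: A[4] 1 -> 3, delta = 2
For k < 4: P[k] unchanged, delta_P[k] = 0
For k >= 4: P[k] shifts by exactly 2
Delta array: [0, 0, 0, 0, 2, 2]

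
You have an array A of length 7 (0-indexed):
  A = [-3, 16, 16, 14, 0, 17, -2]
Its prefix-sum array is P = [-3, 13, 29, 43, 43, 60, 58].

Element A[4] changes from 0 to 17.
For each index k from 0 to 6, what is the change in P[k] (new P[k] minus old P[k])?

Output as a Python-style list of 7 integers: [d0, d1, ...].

Answer: [0, 0, 0, 0, 17, 17, 17]

Derivation:
Element change: A[4] 0 -> 17, delta = 17
For k < 4: P[k] unchanged, delta_P[k] = 0
For k >= 4: P[k] shifts by exactly 17
Delta array: [0, 0, 0, 0, 17, 17, 17]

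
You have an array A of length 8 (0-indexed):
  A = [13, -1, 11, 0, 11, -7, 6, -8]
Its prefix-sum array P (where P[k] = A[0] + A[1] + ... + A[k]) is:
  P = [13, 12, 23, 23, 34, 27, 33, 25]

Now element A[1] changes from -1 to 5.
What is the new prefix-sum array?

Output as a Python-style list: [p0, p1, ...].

Answer: [13, 18, 29, 29, 40, 33, 39, 31]

Derivation:
Change: A[1] -1 -> 5, delta = 6
P[k] for k < 1: unchanged (A[1] not included)
P[k] for k >= 1: shift by delta = 6
  P[0] = 13 + 0 = 13
  P[1] = 12 + 6 = 18
  P[2] = 23 + 6 = 29
  P[3] = 23 + 6 = 29
  P[4] = 34 + 6 = 40
  P[5] = 27 + 6 = 33
  P[6] = 33 + 6 = 39
  P[7] = 25 + 6 = 31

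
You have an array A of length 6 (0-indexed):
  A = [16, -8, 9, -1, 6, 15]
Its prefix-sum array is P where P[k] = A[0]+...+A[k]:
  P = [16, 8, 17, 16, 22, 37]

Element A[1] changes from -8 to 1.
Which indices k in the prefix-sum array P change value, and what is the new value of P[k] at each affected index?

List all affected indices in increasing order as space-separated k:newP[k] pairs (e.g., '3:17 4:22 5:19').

Answer: 1:17 2:26 3:25 4:31 5:46

Derivation:
P[k] = A[0] + ... + A[k]
P[k] includes A[1] iff k >= 1
Affected indices: 1, 2, ..., 5; delta = 9
  P[1]: 8 + 9 = 17
  P[2]: 17 + 9 = 26
  P[3]: 16 + 9 = 25
  P[4]: 22 + 9 = 31
  P[5]: 37 + 9 = 46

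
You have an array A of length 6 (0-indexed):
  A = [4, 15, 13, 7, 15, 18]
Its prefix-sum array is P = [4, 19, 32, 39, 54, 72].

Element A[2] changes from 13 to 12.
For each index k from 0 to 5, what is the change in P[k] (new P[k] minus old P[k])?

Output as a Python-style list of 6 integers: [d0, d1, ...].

Element change: A[2] 13 -> 12, delta = -1
For k < 2: P[k] unchanged, delta_P[k] = 0
For k >= 2: P[k] shifts by exactly -1
Delta array: [0, 0, -1, -1, -1, -1]

Answer: [0, 0, -1, -1, -1, -1]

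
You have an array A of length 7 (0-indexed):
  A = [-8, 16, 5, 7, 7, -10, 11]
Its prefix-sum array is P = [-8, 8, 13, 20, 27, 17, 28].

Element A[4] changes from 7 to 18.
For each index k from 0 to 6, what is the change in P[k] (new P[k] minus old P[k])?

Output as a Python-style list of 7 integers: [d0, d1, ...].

Element change: A[4] 7 -> 18, delta = 11
For k < 4: P[k] unchanged, delta_P[k] = 0
For k >= 4: P[k] shifts by exactly 11
Delta array: [0, 0, 0, 0, 11, 11, 11]

Answer: [0, 0, 0, 0, 11, 11, 11]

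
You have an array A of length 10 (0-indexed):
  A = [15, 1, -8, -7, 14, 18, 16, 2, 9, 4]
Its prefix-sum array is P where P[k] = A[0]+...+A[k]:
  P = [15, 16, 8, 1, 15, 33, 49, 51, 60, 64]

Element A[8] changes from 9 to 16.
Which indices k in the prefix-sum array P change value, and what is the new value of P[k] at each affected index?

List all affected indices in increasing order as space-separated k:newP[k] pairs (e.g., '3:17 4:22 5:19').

P[k] = A[0] + ... + A[k]
P[k] includes A[8] iff k >= 8
Affected indices: 8, 9, ..., 9; delta = 7
  P[8]: 60 + 7 = 67
  P[9]: 64 + 7 = 71

Answer: 8:67 9:71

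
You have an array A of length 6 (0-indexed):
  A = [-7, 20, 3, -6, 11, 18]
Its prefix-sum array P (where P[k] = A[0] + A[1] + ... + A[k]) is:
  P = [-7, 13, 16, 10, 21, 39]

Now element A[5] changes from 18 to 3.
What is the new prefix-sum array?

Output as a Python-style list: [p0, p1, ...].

Answer: [-7, 13, 16, 10, 21, 24]

Derivation:
Change: A[5] 18 -> 3, delta = -15
P[k] for k < 5: unchanged (A[5] not included)
P[k] for k >= 5: shift by delta = -15
  P[0] = -7 + 0 = -7
  P[1] = 13 + 0 = 13
  P[2] = 16 + 0 = 16
  P[3] = 10 + 0 = 10
  P[4] = 21 + 0 = 21
  P[5] = 39 + -15 = 24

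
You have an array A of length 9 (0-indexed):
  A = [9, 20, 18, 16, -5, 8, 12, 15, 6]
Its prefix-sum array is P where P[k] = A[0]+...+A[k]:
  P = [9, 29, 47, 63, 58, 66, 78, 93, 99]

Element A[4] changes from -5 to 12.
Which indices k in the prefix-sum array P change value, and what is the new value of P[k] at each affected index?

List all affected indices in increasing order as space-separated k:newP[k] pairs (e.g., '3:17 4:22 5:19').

Answer: 4:75 5:83 6:95 7:110 8:116

Derivation:
P[k] = A[0] + ... + A[k]
P[k] includes A[4] iff k >= 4
Affected indices: 4, 5, ..., 8; delta = 17
  P[4]: 58 + 17 = 75
  P[5]: 66 + 17 = 83
  P[6]: 78 + 17 = 95
  P[7]: 93 + 17 = 110
  P[8]: 99 + 17 = 116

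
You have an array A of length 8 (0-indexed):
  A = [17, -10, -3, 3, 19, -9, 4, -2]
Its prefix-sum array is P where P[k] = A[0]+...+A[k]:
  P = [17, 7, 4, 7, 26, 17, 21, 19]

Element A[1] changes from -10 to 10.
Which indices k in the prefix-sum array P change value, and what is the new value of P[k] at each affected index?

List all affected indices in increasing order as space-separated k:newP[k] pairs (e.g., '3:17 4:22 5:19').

P[k] = A[0] + ... + A[k]
P[k] includes A[1] iff k >= 1
Affected indices: 1, 2, ..., 7; delta = 20
  P[1]: 7 + 20 = 27
  P[2]: 4 + 20 = 24
  P[3]: 7 + 20 = 27
  P[4]: 26 + 20 = 46
  P[5]: 17 + 20 = 37
  P[6]: 21 + 20 = 41
  P[7]: 19 + 20 = 39

Answer: 1:27 2:24 3:27 4:46 5:37 6:41 7:39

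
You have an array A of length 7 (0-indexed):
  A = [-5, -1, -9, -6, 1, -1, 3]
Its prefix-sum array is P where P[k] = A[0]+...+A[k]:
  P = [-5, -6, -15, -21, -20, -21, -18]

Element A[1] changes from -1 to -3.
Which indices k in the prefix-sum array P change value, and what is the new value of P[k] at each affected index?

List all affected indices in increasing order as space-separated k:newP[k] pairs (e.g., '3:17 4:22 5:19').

Answer: 1:-8 2:-17 3:-23 4:-22 5:-23 6:-20

Derivation:
P[k] = A[0] + ... + A[k]
P[k] includes A[1] iff k >= 1
Affected indices: 1, 2, ..., 6; delta = -2
  P[1]: -6 + -2 = -8
  P[2]: -15 + -2 = -17
  P[3]: -21 + -2 = -23
  P[4]: -20 + -2 = -22
  P[5]: -21 + -2 = -23
  P[6]: -18 + -2 = -20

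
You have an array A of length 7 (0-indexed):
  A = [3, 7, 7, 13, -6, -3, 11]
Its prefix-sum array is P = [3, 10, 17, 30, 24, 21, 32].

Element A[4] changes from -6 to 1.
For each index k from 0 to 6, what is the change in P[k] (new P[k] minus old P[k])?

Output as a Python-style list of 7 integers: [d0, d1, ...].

Element change: A[4] -6 -> 1, delta = 7
For k < 4: P[k] unchanged, delta_P[k] = 0
For k >= 4: P[k] shifts by exactly 7
Delta array: [0, 0, 0, 0, 7, 7, 7]

Answer: [0, 0, 0, 0, 7, 7, 7]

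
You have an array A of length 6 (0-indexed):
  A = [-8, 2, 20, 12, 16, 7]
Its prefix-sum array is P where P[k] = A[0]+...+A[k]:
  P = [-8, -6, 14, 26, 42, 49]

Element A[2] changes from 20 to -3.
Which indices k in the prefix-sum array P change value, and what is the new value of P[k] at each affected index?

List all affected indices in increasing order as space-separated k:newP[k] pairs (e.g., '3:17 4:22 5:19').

P[k] = A[0] + ... + A[k]
P[k] includes A[2] iff k >= 2
Affected indices: 2, 3, ..., 5; delta = -23
  P[2]: 14 + -23 = -9
  P[3]: 26 + -23 = 3
  P[4]: 42 + -23 = 19
  P[5]: 49 + -23 = 26

Answer: 2:-9 3:3 4:19 5:26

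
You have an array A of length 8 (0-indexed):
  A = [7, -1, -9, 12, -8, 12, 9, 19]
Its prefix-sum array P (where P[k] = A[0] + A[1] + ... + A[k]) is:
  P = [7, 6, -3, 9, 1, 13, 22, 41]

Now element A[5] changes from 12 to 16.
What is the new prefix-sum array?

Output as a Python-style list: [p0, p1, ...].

Answer: [7, 6, -3, 9, 1, 17, 26, 45]

Derivation:
Change: A[5] 12 -> 16, delta = 4
P[k] for k < 5: unchanged (A[5] not included)
P[k] for k >= 5: shift by delta = 4
  P[0] = 7 + 0 = 7
  P[1] = 6 + 0 = 6
  P[2] = -3 + 0 = -3
  P[3] = 9 + 0 = 9
  P[4] = 1 + 0 = 1
  P[5] = 13 + 4 = 17
  P[6] = 22 + 4 = 26
  P[7] = 41 + 4 = 45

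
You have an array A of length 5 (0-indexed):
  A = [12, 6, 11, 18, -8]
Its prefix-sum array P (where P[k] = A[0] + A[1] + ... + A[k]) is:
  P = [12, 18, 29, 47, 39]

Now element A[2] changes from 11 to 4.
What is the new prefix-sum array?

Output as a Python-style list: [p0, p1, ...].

Answer: [12, 18, 22, 40, 32]

Derivation:
Change: A[2] 11 -> 4, delta = -7
P[k] for k < 2: unchanged (A[2] not included)
P[k] for k >= 2: shift by delta = -7
  P[0] = 12 + 0 = 12
  P[1] = 18 + 0 = 18
  P[2] = 29 + -7 = 22
  P[3] = 47 + -7 = 40
  P[4] = 39 + -7 = 32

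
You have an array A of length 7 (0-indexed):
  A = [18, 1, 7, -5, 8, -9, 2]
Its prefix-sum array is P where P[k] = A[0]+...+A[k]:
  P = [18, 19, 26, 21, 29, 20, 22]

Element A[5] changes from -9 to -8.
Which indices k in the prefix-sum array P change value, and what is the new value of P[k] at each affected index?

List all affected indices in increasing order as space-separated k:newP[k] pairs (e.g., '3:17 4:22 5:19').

P[k] = A[0] + ... + A[k]
P[k] includes A[5] iff k >= 5
Affected indices: 5, 6, ..., 6; delta = 1
  P[5]: 20 + 1 = 21
  P[6]: 22 + 1 = 23

Answer: 5:21 6:23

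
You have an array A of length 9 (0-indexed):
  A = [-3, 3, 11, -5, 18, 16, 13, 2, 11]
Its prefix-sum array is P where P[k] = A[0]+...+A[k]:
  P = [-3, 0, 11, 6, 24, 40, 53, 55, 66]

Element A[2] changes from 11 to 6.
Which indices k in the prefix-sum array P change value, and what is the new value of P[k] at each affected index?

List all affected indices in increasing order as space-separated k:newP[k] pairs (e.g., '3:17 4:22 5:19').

P[k] = A[0] + ... + A[k]
P[k] includes A[2] iff k >= 2
Affected indices: 2, 3, ..., 8; delta = -5
  P[2]: 11 + -5 = 6
  P[3]: 6 + -5 = 1
  P[4]: 24 + -5 = 19
  P[5]: 40 + -5 = 35
  P[6]: 53 + -5 = 48
  P[7]: 55 + -5 = 50
  P[8]: 66 + -5 = 61

Answer: 2:6 3:1 4:19 5:35 6:48 7:50 8:61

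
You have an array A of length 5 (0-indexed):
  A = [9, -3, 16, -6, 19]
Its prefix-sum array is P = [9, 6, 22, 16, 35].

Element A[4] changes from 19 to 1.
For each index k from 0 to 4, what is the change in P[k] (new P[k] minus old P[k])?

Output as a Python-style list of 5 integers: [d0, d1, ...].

Answer: [0, 0, 0, 0, -18]

Derivation:
Element change: A[4] 19 -> 1, delta = -18
For k < 4: P[k] unchanged, delta_P[k] = 0
For k >= 4: P[k] shifts by exactly -18
Delta array: [0, 0, 0, 0, -18]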